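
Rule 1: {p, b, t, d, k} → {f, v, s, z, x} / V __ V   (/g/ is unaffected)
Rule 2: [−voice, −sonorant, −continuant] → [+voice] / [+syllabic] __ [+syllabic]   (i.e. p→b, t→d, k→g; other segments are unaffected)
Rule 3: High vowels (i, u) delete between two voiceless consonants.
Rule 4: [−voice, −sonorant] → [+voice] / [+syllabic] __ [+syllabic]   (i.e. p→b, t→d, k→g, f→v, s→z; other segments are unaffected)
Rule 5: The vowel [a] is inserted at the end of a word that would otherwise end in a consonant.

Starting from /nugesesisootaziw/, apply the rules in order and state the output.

nugezessoozaziwa

Rule 1 (intervocalic spirantization): /t/ is a stop between vowels /o/ and /a/, so it spirantizes to the fricative [s]. /nugesesisootaziw/ → nugesesisoosaziw.
Rule 2 (intervocalic voicing): no segment meets the environment; /nugesesisoosaziw/ is unchanged.
Rule 3 (high vowel syncope): /i/ is a high vowel flanked by voiceless consonants /s/ and /s/, so it deletes. /nugesesisoosaziw/ → nugesessoosaziw.
Rule 4 (intervocalic voicing): /s/ is a voiceless obstruent between vowels /e/ and /e/, so it voices to [z]. /s/ is a voiceless obstruent between vowels /o/ and /a/, so it voices to [z]. /nugesessoosaziw/ → nugezessoozaziw.
Rule 5 (final a-epenthesis): the form ends in the consonant /w/, so [a] is inserted word-finally. /nugezessoozaziw/ → nugezessoozaziwa.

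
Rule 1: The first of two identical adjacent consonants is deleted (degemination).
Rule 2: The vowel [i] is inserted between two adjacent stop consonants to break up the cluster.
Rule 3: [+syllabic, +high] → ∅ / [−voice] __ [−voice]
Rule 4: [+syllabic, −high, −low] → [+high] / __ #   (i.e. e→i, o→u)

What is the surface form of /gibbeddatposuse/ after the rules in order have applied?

Rule 1 (degemination): /bb/ is a geminate; the first /b/ deletes. /dd/ is a geminate; the first /d/ deletes. /gibbeddatposuse/ → gibedatposuse.
Rule 2 (stop-cluster i-epenthesis): /t/ and /p/ form a stop–stop cluster, so [i] is inserted between them. /gibedatposuse/ → gibedatiposuse.
Rule 3 (high vowel syncope): /i/ is a high vowel flanked by voiceless consonants /t/ and /p/, so it deletes. /u/ is a high vowel flanked by voiceless consonants /s/ and /s/, so it deletes. /gibedatiposuse/ → gibedatposse.
Rule 4 (final vowel raising): /e/ is a mid vowel in word-final position, so it raises to [i]. /gibedatposse/ → gibedatpossi.

gibedatpossi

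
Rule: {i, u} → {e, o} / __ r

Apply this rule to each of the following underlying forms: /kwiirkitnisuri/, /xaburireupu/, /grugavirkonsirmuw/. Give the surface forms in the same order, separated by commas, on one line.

/kwiirkitnisuri/: /i/ is a high vowel immediately before /r/, so it lowers to [e]. /u/ is a high vowel immediately before /r/, so it lowers to [o]. → [kwierkitnisori].
/xaburireupu/: /u/ is a high vowel immediately before /r/, so it lowers to [o]. /i/ is a high vowel immediately before /r/, so it lowers to [e]. → [xaborereupu].
/grugavirkonsirmuw/: /i/ is a high vowel immediately before /r/, so it lowers to [e]. /i/ is a high vowel immediately before /r/, so it lowers to [e]. → [grugaverkonsermuw].

kwierkitnisori, xaborereupu, grugaverkonsermuw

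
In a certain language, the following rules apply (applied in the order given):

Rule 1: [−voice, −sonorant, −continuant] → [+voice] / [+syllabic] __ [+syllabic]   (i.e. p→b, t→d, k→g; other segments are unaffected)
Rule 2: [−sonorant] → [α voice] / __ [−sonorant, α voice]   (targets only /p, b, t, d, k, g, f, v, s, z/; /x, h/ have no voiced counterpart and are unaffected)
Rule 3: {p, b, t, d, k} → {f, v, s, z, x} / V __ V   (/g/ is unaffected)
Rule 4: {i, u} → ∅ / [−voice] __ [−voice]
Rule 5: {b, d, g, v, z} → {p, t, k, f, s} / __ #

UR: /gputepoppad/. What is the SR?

Rule 1 (intervocalic voicing): /t/ is a voiceless stop between vowels /u/ and /e/, so it voices to [d]. /p/ is a voiceless stop between vowels /e/ and /o/, so it voices to [b]. /gputepoppad/ → gpudeboppad.
Rule 2 (regressive voicing assimilation): /g/ precedes the voiceless obstruent /p/, so it devoices to [k] by assimilation. /gpudeboppad/ → kpudeboppad.
Rule 3 (intervocalic spirantization): /d/ is a stop between vowels /u/ and /e/, so it spirantizes to the fricative [z]. /b/ is a stop between vowels /e/ and /o/, so it spirantizes to the fricative [v]. /kpudeboppad/ → kpuzevoppad.
Rule 4 (high vowel syncope): no segment meets the environment; /kpuzevoppad/ is unchanged.
Rule 5 (final devoicing): /d/ is a voiced obstruent in word-final position, so it devoices to [t]. /kpuzevoppad/ → kpuzevoppat.

kpuzevoppat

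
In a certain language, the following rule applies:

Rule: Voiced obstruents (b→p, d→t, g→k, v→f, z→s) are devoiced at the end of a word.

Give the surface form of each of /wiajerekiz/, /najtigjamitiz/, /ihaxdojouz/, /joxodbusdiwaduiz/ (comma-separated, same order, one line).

wiajerekis, najtigjamitis, ihaxdojous, joxodbusdiwaduis

/wiajerekiz/: /z/ is a voiced obstruent in word-final position, so it devoices to [s]. → [wiajerekis].
/najtigjamitiz/: /z/ is a voiced obstruent in word-final position, so it devoices to [s]. → [najtigjamitis].
/ihaxdojouz/: /z/ is a voiced obstruent in word-final position, so it devoices to [s]. → [ihaxdojous].
/joxodbusdiwaduiz/: /z/ is a voiced obstruent in word-final position, so it devoices to [s]. → [joxodbusdiwaduis].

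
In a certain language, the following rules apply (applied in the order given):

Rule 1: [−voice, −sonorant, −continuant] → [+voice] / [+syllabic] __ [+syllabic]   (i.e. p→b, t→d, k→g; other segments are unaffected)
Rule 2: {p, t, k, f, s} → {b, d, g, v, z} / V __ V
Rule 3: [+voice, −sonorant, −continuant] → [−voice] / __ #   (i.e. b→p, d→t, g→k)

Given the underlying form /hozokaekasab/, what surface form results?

Rule 1 (intervocalic voicing): /k/ is a voiceless stop between vowels /o/ and /a/, so it voices to [g]. /k/ is a voiceless stop between vowels /e/ and /a/, so it voices to [g]. /hozokaekasab/ → hozogaegasab.
Rule 2 (intervocalic voicing): /s/ is a voiceless obstruent between vowels /a/ and /a/, so it voices to [z]. /hozogaegasab/ → hozogaegazab.
Rule 3 (final devoicing): /b/ is a voiced stop in word-final position, so it devoices to [p]. /hozogaegazab/ → hozogaegazap.

hozogaegazap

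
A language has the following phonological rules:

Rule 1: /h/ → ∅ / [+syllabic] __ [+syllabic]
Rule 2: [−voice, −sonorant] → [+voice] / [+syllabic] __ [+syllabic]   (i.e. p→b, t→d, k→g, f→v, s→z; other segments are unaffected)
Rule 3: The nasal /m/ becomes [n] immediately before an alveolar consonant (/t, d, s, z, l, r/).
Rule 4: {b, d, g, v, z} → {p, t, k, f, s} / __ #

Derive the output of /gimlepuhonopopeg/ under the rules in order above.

ginlebuonobobek

Rule 1 (intervocalic h-deletion): /h/ occurs between vowels /u/ and /o/, so it deletes. /gimlepuhonopopeg/ → gimlepuonopopeg.
Rule 2 (intervocalic voicing): /p/ is a voiceless obstruent between vowels /e/ and /u/, so it voices to [b]. /p/ is a voiceless obstruent between vowels /o/ and /o/, so it voices to [b]. /p/ is a voiceless obstruent between vowels /o/ and /e/, so it voices to [b]. /gimlepuonopopeg/ → gimlebuonobobeg.
Rule 3 (nasal place assimilation): /m/ precedes the alveolar consonant /l/, so it assimilates in place to [n]. /gimlebuonobobeg/ → ginlebuonobobeg.
Rule 4 (final devoicing): /g/ is a voiced obstruent in word-final position, so it devoices to [k]. /ginlebuonobobeg/ → ginlebuonobobek.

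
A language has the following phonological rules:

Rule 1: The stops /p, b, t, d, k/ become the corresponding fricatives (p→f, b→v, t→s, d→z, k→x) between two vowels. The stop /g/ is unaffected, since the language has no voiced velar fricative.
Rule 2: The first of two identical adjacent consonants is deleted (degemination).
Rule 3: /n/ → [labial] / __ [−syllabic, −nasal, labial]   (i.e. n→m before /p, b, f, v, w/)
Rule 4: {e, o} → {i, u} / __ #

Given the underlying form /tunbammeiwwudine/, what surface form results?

tumbameiwuzini

Rule 1 (intervocalic spirantization): /d/ is a stop between vowels /u/ and /i/, so it spirantizes to the fricative [z]. /tunbammeiwwudine/ → tunbammeiwwuzine.
Rule 2 (degemination): /mm/ is a geminate; the first /m/ deletes. /ww/ is a geminate; the first /w/ deletes. /tunbammeiwwuzine/ → tunbameiwuzine.
Rule 3 (nasal place assimilation): /n/ precedes the labial consonant /b/, so it assimilates in place to [m]. /tunbameiwuzine/ → tumbameiwuzine.
Rule 4 (final vowel raising): /e/ is a mid vowel in word-final position, so it raises to [i]. /tumbameiwuzine/ → tumbameiwuzini.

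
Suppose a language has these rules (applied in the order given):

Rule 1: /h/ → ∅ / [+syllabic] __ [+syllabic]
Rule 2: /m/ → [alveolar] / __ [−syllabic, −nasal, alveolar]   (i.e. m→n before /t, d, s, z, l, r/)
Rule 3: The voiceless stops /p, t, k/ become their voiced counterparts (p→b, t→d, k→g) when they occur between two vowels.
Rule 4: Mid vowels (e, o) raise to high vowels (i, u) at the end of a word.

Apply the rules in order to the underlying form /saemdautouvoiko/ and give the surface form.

Rule 1 (intervocalic h-deletion): no segment meets the environment; /saemdautouvoiko/ is unchanged.
Rule 2 (nasal place assimilation): /m/ precedes the alveolar consonant /d/, so it assimilates in place to [n]. /saemdautouvoiko/ → saendautouvoiko.
Rule 3 (intervocalic voicing): /t/ is a voiceless stop between vowels /u/ and /o/, so it voices to [d]. /k/ is a voiceless stop between vowels /i/ and /o/, so it voices to [g]. /saendautouvoiko/ → saendaudouvoigo.
Rule 4 (final vowel raising): /o/ is a mid vowel in word-final position, so it raises to [u]. /saendaudouvoigo/ → saendaudouvoigu.

saendaudouvoigu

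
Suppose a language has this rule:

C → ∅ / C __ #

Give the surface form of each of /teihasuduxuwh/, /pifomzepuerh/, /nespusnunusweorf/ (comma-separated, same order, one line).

/teihasuduxuwh/: /h/ is the second consonant of a word-final cluster /wh/, so it deletes. → [teihasuduxuw].
/pifomzepuerh/: /h/ is the second consonant of a word-final cluster /rh/, so it deletes. → [pifomzepuer].
/nespusnunusweorf/: /f/ is the second consonant of a word-final cluster /rf/, so it deletes. → [nespusnunusweor].

teihasuduxuw, pifomzepuer, nespusnunusweor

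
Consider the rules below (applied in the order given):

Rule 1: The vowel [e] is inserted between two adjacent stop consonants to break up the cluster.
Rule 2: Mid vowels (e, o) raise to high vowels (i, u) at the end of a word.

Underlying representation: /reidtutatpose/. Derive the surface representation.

Rule 1 (stop-cluster e-epenthesis): /d/ and /t/ form a stop–stop cluster, so [e] is inserted between them. /t/ and /p/ form a stop–stop cluster, so [e] is inserted between them. /reidtutatpose/ → reidetutatepose.
Rule 2 (final vowel raising): /e/ is a mid vowel in word-final position, so it raises to [i]. /reidetutatepose/ → reidetutateposi.

reidetutateposi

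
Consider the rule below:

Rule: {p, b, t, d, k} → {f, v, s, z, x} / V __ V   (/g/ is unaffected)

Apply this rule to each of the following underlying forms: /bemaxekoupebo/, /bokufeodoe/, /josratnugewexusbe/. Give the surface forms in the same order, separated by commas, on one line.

/bemaxekoupebo/: /k/ is a stop between vowels /e/ and /o/, so it spirantizes to the fricative [x]. /p/ is a stop between vowels /u/ and /e/, so it spirantizes to the fricative [f]. /b/ is a stop between vowels /e/ and /o/, so it spirantizes to the fricative [v]. → [bemaxexoufevo].
/bokufeodoe/: /k/ is a stop between vowels /o/ and /u/, so it spirantizes to the fricative [x]. /d/ is a stop between vowels /o/ and /o/, so it spirantizes to the fricative [z]. → [boxufeozoe].
/josratnugewexusbe/: the rule's environment is not met; surfaces unchanged as [josratnugewexusbe].

bemaxexoufevo, boxufeozoe, josratnugewexusbe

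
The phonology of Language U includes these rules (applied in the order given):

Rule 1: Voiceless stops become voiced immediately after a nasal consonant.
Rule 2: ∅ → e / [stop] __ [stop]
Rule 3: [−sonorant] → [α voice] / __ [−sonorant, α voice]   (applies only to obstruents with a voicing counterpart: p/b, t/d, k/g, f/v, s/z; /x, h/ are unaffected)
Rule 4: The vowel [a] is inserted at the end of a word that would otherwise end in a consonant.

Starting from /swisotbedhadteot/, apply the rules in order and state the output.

swisotebethadeteota

Rule 1 (post-nasal voicing): no segment meets the environment; /swisotbedhadteot/ is unchanged.
Rule 2 (stop-cluster e-epenthesis): /t/ and /b/ form a stop–stop cluster, so [e] is inserted between them. /d/ and /t/ form a stop–stop cluster, so [e] is inserted between them. /swisotbedhadteot/ → swisotebedhadeteot.
Rule 3 (regressive voicing assimilation): /d/ precedes the voiceless obstruent /h/, so it devoices to [t] by assimilation. /swisotebedhadeteot/ → swisotebethadeteot.
Rule 4 (final a-epenthesis): the form ends in the consonant /t/, so [a] is inserted word-finally. /swisotebethadeteot/ → swisotebethadeteota.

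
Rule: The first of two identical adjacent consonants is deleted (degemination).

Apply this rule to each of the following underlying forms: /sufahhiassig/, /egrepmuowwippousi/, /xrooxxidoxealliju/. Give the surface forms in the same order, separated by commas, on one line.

/sufahhiassig/: /hh/ is a geminate; the first /h/ deletes. /ss/ is a geminate; the first /s/ deletes. → [sufahiasig].
/egrepmuowwippousi/: /ww/ is a geminate; the first /w/ deletes. /pp/ is a geminate; the first /p/ deletes. → [egrepmuowipousi].
/xrooxxidoxealliju/: /xx/ is a geminate; the first /x/ deletes. /ll/ is a geminate; the first /l/ deletes. → [xrooxidoxealiju].

sufahiasig, egrepmuowipousi, xrooxidoxealiju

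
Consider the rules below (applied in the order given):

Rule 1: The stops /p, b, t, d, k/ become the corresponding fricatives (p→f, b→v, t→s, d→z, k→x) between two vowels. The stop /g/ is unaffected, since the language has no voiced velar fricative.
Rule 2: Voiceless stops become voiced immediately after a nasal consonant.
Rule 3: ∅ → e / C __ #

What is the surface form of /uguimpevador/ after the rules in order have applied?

Rule 1 (intervocalic spirantization): /d/ is a stop between vowels /a/ and /o/, so it spirantizes to the fricative [z]. /uguimpevador/ → uguimpevazor.
Rule 2 (post-nasal voicing): /p/ is a voiceless stop immediately after the nasal /m/, so it voices to [b]. /uguimpevazor/ → uguimbevazor.
Rule 3 (final e-epenthesis): the form ends in the consonant /r/, so [e] is inserted word-finally. /uguimbevazor/ → uguimbevazore.

uguimbevazore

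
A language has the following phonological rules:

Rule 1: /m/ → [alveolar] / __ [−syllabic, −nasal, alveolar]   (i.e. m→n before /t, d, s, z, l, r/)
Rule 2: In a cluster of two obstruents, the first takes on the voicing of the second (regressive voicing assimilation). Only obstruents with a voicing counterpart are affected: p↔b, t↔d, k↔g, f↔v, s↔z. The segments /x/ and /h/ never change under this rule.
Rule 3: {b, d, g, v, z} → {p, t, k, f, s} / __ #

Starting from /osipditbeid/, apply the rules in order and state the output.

osibdidbeit

Rule 1 (nasal place assimilation): no segment meets the environment; /osipditbeid/ is unchanged.
Rule 2 (regressive voicing assimilation): /p/ precedes the voiced obstruent /d/, so it voices to [b] by assimilation. /t/ precedes the voiced obstruent /b/, so it voices to [d] by assimilation. /osipditbeid/ → osibdidbeid.
Rule 3 (final devoicing): /d/ is a voiced obstruent in word-final position, so it devoices to [t]. /osibdidbeid/ → osibdidbeit.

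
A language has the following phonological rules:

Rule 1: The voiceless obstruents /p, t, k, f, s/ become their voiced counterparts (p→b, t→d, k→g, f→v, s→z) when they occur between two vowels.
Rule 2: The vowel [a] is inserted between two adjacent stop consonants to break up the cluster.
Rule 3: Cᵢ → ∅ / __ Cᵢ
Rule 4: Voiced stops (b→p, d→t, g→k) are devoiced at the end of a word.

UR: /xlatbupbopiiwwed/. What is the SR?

xlatabupabobiiwet

Rule 1 (intervocalic voicing): /p/ is a voiceless obstruent between vowels /o/ and /i/, so it voices to [b]. /xlatbupbopiiwwed/ → xlatbupbobiiwwed.
Rule 2 (stop-cluster a-epenthesis): /t/ and /b/ form a stop–stop cluster, so [a] is inserted between them. /p/ and /b/ form a stop–stop cluster, so [a] is inserted between them. /xlatbupbobiiwwed/ → xlatabupabobiiwwed.
Rule 3 (degemination): /ww/ is a geminate; the first /w/ deletes. /xlatabupabobiiwwed/ → xlatabupabobiiwed.
Rule 4 (final devoicing): /d/ is a voiced stop in word-final position, so it devoices to [t]. /xlatabupabobiiwed/ → xlatabupabobiiwet.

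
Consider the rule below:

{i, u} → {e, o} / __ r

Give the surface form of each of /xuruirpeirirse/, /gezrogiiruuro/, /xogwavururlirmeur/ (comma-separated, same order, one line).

xoruerpeererse, gezrogieruoro, xogwavororlermeor

/xuruirpeirirse/: /u/ is a high vowel immediately before /r/, so it lowers to [o]. /i/ is a high vowel immediately before /r/, so it lowers to [e]. /i/ is a high vowel immediately before /r/, so it lowers to [e]. /i/ is a high vowel immediately before /r/, so it lowers to [e]. → [xoruerpeererse].
/gezrogiiruuro/: /i/ is a high vowel immediately before /r/, so it lowers to [e]. /u/ is a high vowel immediately before /r/, so it lowers to [o]. → [gezrogieruoro].
/xogwavururlirmeur/: /u/ is a high vowel immediately before /r/, so it lowers to [o]. /u/ is a high vowel immediately before /r/, so it lowers to [o]. /i/ is a high vowel immediately before /r/, so it lowers to [e]. /u/ is a high vowel immediately before /r/, so it lowers to [o]. → [xogwavororlermeor].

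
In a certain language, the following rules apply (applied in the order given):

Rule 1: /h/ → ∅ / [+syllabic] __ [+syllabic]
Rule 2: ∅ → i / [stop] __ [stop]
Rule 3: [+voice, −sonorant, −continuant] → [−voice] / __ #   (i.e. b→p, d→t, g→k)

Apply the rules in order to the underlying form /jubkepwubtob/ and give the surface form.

Rule 1 (intervocalic h-deletion): no segment meets the environment; /jubkepwubtob/ is unchanged.
Rule 2 (stop-cluster i-epenthesis): /b/ and /k/ form a stop–stop cluster, so [i] is inserted between them. /b/ and /t/ form a stop–stop cluster, so [i] is inserted between them. /jubkepwubtob/ → jubikepwubitob.
Rule 3 (final devoicing): /b/ is a voiced stop in word-final position, so it devoices to [p]. /jubikepwubitob/ → jubikepwubitop.

jubikepwubitop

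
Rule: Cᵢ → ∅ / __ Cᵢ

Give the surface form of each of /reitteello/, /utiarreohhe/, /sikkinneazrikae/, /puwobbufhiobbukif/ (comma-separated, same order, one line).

reiteelo, utiareohe, sikineazrikae, puwobufhiobukif

/reitteello/: /tt/ is a geminate; the first /t/ deletes. /ll/ is a geminate; the first /l/ deletes. → [reiteelo].
/utiarreohhe/: /rr/ is a geminate; the first /r/ deletes. /hh/ is a geminate; the first /h/ deletes. → [utiareohe].
/sikkinneazrikae/: /kk/ is a geminate; the first /k/ deletes. /nn/ is a geminate; the first /n/ deletes. → [sikineazrikae].
/puwobbufhiobbukif/: /bb/ is a geminate; the first /b/ deletes. /bb/ is a geminate; the first /b/ deletes. → [puwobufhiobukif].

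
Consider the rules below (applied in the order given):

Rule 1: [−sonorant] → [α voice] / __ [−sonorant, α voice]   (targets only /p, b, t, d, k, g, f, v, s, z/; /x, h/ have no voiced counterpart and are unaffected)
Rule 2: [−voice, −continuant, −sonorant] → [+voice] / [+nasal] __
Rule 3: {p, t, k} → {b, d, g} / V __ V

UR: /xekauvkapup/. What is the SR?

Rule 1 (regressive voicing assimilation): /v/ precedes the voiceless obstruent /k/, so it devoices to [f] by assimilation. /xekauvkapup/ → xekaufkapup.
Rule 2 (post-nasal voicing): no segment meets the environment; /xekaufkapup/ is unchanged.
Rule 3 (intervocalic voicing): /k/ is a voiceless stop between vowels /e/ and /a/, so it voices to [g]. /p/ is a voiceless stop between vowels /a/ and /u/, so it voices to [b]. /xekaufkapup/ → xegaufkabup.

xegaufkabup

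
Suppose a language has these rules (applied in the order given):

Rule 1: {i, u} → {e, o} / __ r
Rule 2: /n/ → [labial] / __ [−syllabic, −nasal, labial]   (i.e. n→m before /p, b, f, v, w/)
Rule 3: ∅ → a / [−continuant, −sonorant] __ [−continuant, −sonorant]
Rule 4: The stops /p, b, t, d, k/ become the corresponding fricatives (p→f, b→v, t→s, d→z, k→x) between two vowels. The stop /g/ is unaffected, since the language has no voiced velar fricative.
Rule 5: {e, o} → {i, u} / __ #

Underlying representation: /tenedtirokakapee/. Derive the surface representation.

tenezaseroxaxafei

Rule 1 (pre-rhotic lowering): /i/ is a high vowel immediately before /r/, so it lowers to [e]. /tenedtirokakapee/ → tenedterokakapee.
Rule 2 (nasal place assimilation): no segment meets the environment; /tenedterokakapee/ is unchanged.
Rule 3 (stop-cluster a-epenthesis): /d/ and /t/ form a stop–stop cluster, so [a] is inserted between them. /tenedterokakapee/ → tenedaterokakapee.
Rule 4 (intervocalic spirantization): /d/ is a stop between vowels /e/ and /a/, so it spirantizes to the fricative [z]. /t/ is a stop between vowels /a/ and /e/, so it spirantizes to the fricative [s]. /k/ is a stop between vowels /o/ and /a/, so it spirantizes to the fricative [x]. /k/ is a stop between vowels /a/ and /a/, so it spirantizes to the fricative [x]. /p/ is a stop between vowels /a/ and /e/, so it spirantizes to the fricative [f]. /tenedaterokakapee/ → tenezaseroxaxafee.
Rule 5 (final vowel raising): /e/ is a mid vowel in word-final position, so it raises to [i]. /tenezaseroxaxafee/ → tenezaseroxaxafei.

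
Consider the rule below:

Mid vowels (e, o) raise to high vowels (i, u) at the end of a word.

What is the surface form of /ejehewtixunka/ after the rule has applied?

No segment of /ejehewtixunka/ meets the structural description of the rule, so the form surfaces unchanged.

ejehewtixunka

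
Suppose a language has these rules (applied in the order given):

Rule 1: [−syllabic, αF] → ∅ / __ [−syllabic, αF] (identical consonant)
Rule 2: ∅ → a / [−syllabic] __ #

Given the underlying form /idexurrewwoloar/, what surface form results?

Rule 1 (degemination): /rr/ is a geminate; the first /r/ deletes. /ww/ is a geminate; the first /w/ deletes. /idexurrewwoloar/ → idexurewoloar.
Rule 2 (final a-epenthesis): the form ends in the consonant /r/, so [a] is inserted word-finally. /idexurewoloar/ → idexurewoloara.

idexurewoloara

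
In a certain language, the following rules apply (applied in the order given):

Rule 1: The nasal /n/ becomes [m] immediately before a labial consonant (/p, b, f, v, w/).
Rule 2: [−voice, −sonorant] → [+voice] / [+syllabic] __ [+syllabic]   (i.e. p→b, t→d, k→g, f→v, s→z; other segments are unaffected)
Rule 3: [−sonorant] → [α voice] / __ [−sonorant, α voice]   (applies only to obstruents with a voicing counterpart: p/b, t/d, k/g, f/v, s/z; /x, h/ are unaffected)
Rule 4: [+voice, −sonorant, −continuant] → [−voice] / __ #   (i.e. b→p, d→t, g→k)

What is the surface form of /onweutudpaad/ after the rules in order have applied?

omweudutpaat

Rule 1 (nasal place assimilation): /n/ precedes the labial consonant /w/, so it assimilates in place to [m]. /onweutudpaad/ → omweutudpaad.
Rule 2 (intervocalic voicing): /t/ is a voiceless obstruent between vowels /u/ and /u/, so it voices to [d]. /omweutudpaad/ → omweududpaad.
Rule 3 (regressive voicing assimilation): /d/ precedes the voiceless obstruent /p/, so it devoices to [t] by assimilation. /omweududpaad/ → omweudutpaad.
Rule 4 (final devoicing): /d/ is a voiced stop in word-final position, so it devoices to [t]. /omweudutpaad/ → omweudutpaat.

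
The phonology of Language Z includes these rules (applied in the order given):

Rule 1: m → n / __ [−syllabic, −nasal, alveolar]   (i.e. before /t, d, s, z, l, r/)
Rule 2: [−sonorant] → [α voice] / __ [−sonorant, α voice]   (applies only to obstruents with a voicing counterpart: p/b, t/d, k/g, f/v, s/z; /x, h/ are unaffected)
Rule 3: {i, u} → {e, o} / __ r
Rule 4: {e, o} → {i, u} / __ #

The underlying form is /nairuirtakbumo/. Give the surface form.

Rule 1 (nasal place assimilation): no segment meets the environment; /nairuirtakbumo/ is unchanged.
Rule 2 (regressive voicing assimilation): /k/ precedes the voiced obstruent /b/, so it voices to [g] by assimilation. /nairuirtakbumo/ → nairuirtagbumo.
Rule 3 (pre-rhotic lowering): /i/ is a high vowel immediately before /r/, so it lowers to [e]. /i/ is a high vowel immediately before /r/, so it lowers to [e]. /nairuirtagbumo/ → naeruertagbumo.
Rule 4 (final vowel raising): /o/ is a mid vowel in word-final position, so it raises to [u]. /naeruertagbumo/ → naeruertagbumu.

naeruertagbumu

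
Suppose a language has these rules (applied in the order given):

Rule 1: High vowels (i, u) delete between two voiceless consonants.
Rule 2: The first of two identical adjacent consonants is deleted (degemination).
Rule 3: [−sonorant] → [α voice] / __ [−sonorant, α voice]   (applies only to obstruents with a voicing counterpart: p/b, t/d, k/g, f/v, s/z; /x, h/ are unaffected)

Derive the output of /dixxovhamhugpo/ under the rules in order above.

dixofhamhukpo

Rule 1 (high vowel syncope): no segment meets the environment; /dixxovhamhugpo/ is unchanged.
Rule 2 (degemination): /xx/ is a geminate; the first /x/ deletes. /dixxovhamhugpo/ → dixovhamhugpo.
Rule 3 (regressive voicing assimilation): /v/ precedes the voiceless obstruent /h/, so it devoices to [f] by assimilation. /g/ precedes the voiceless obstruent /p/, so it devoices to [k] by assimilation. /dixovhamhugpo/ → dixofhamhukpo.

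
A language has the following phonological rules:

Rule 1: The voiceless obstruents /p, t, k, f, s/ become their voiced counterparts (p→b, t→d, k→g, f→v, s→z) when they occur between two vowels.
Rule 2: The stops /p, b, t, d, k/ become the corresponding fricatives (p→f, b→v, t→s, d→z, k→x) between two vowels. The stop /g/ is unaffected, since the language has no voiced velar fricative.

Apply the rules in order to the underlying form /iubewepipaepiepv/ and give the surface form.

iuvewevivaeviepv

Rule 1 (intervocalic voicing): /p/ is a voiceless obstruent between vowels /e/ and /i/, so it voices to [b]. /p/ is a voiceless obstruent between vowels /i/ and /a/, so it voices to [b]. /p/ is a voiceless obstruent between vowels /e/ and /i/, so it voices to [b]. /iubewepipaepiepv/ → iubewebibaebiepv.
Rule 2 (intervocalic spirantization): /b/ is a stop between vowels /u/ and /e/, so it spirantizes to the fricative [v]. /b/ is a stop between vowels /e/ and /i/, so it spirantizes to the fricative [v]. /b/ is a stop between vowels /i/ and /a/, so it spirantizes to the fricative [v]. /b/ is a stop between vowels /e/ and /i/, so it spirantizes to the fricative [v]. /iubewebibaebiepv/ → iuvewevivaeviepv.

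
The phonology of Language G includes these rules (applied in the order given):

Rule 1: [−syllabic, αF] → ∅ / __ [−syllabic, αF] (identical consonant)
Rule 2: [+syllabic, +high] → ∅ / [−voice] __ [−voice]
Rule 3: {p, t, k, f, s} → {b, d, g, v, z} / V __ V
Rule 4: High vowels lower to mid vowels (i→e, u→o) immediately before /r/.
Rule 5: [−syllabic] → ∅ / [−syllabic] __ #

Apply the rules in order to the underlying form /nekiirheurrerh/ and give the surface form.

Rule 1 (degemination): /rr/ is a geminate; the first /r/ deletes. /nekiirheurrerh/ → nekiirheurerh.
Rule 2 (high vowel syncope): no segment meets the environment; /nekiirheurerh/ is unchanged.
Rule 3 (intervocalic voicing): /k/ is a voiceless obstruent between vowels /e/ and /i/, so it voices to [g]. /nekiirheurerh/ → negiirheurerh.
Rule 4 (pre-rhotic lowering): /i/ is a high vowel immediately before /r/, so it lowers to [e]. /u/ is a high vowel immediately before /r/, so it lowers to [o]. /negiirheurerh/ → negierheorerh.
Rule 5 (final cluster simplification): /h/ is the second consonant of a word-final cluster /rh/, so it deletes. /negierheorerh/ → negierheorer.

negierheorer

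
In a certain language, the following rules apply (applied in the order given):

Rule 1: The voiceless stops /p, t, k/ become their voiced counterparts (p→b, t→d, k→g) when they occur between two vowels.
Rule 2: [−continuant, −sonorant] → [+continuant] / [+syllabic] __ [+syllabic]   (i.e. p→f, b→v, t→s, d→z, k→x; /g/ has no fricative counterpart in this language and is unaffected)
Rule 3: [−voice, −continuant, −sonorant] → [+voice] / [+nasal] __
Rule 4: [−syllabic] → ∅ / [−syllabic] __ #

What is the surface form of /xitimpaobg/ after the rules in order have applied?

xizimbaob

Rule 1 (intervocalic voicing): /t/ is a voiceless stop between vowels /i/ and /i/, so it voices to [d]. /xitimpaobg/ → xidimpaobg.
Rule 2 (intervocalic spirantization): /d/ is a stop between vowels /i/ and /i/, so it spirantizes to the fricative [z]. /xidimpaobg/ → xizimpaobg.
Rule 3 (post-nasal voicing): /p/ is a voiceless stop immediately after the nasal /m/, so it voices to [b]. /xizimpaobg/ → xizimbaobg.
Rule 4 (final cluster simplification): /g/ is the second consonant of a word-final cluster /bg/, so it deletes. /xizimbaobg/ → xizimbaob.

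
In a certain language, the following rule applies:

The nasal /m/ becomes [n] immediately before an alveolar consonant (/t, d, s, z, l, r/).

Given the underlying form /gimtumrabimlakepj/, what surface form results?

/m/ precedes the alveolar consonant /t/, so it assimilates in place to [n].
/m/ precedes the alveolar consonant /r/, so it assimilates in place to [n].
/m/ precedes the alveolar consonant /l/, so it assimilates in place to [n].
Surface form: [gintunrabinlakepj].

gintunrabinlakepj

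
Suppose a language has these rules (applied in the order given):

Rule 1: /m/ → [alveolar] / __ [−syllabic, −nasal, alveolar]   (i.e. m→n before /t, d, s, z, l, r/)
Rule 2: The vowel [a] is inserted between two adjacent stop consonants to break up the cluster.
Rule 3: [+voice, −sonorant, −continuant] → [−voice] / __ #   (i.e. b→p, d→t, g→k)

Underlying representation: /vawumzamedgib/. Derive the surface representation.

vawunzamedagip

Rule 1 (nasal place assimilation): /m/ precedes the alveolar consonant /z/, so it assimilates in place to [n]. /vawumzamedgib/ → vawunzamedgib.
Rule 2 (stop-cluster a-epenthesis): /d/ and /g/ form a stop–stop cluster, so [a] is inserted between them. /vawunzamedgib/ → vawunzamedagib.
Rule 3 (final devoicing): /b/ is a voiced stop in word-final position, so it devoices to [p]. /vawunzamedagib/ → vawunzamedagip.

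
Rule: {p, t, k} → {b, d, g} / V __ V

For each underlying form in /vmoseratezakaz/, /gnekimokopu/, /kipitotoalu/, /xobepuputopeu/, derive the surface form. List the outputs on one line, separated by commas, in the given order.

vmoseradezagaz, gnegimogobu, kibidodoalu, xobebubudobeu

/vmoseratezakaz/: /t/ is a voiceless stop between vowels /a/ and /e/, so it voices to [d]. /k/ is a voiceless stop between vowels /a/ and /a/, so it voices to [g]. → [vmoseradezagaz].
/gnekimokopu/: /k/ is a voiceless stop between vowels /e/ and /i/, so it voices to [g]. /k/ is a voiceless stop between vowels /o/ and /o/, so it voices to [g]. /p/ is a voiceless stop between vowels /o/ and /u/, so it voices to [b]. → [gnegimogobu].
/kipitotoalu/: /p/ is a voiceless stop between vowels /i/ and /i/, so it voices to [b]. /t/ is a voiceless stop between vowels /i/ and /o/, so it voices to [d]. /t/ is a voiceless stop between vowels /o/ and /o/, so it voices to [d]. → [kibidodoalu].
/xobepuputopeu/: /p/ is a voiceless stop between vowels /e/ and /u/, so it voices to [b]. /p/ is a voiceless stop between vowels /u/ and /u/, so it voices to [b]. /t/ is a voiceless stop between vowels /u/ and /o/, so it voices to [d]. /p/ is a voiceless stop between vowels /o/ and /e/, so it voices to [b]. → [xobebubudobeu].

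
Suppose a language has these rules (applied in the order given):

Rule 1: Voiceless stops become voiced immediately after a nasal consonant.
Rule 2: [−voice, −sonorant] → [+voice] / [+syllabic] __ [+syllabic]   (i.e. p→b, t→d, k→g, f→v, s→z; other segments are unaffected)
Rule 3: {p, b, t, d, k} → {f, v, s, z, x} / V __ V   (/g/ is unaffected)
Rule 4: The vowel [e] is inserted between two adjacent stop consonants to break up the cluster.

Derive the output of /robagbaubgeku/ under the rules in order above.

rovagebaubegegu

Rule 1 (post-nasal voicing): no segment meets the environment; /robagbaubgeku/ is unchanged.
Rule 2 (intervocalic voicing): /k/ is a voiceless obstruent between vowels /e/ and /u/, so it voices to [g]. /robagbaubgeku/ → robagbaubgegu.
Rule 3 (intervocalic spirantization): /b/ is a stop between vowels /o/ and /a/, so it spirantizes to the fricative [v]. /robagbaubgegu/ → rovagbaubgegu.
Rule 4 (stop-cluster e-epenthesis): /g/ and /b/ form a stop–stop cluster, so [e] is inserted between them. /b/ and /g/ form a stop–stop cluster, so [e] is inserted between them. /rovagbaubgegu/ → rovagebaubegegu.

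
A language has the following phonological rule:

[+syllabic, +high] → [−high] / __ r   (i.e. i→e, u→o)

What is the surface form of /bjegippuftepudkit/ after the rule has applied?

No segment of /bjegippuftepudkit/ meets the structural description of the rule, so the form surfaces unchanged.

bjegippuftepudkit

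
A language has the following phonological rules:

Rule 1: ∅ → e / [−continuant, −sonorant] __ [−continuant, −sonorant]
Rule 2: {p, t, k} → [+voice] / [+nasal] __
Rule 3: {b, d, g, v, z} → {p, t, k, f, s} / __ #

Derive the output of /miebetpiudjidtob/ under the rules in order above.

miebetepiudjidetop

Rule 1 (stop-cluster e-epenthesis): /t/ and /p/ form a stop–stop cluster, so [e] is inserted between them. /d/ and /t/ form a stop–stop cluster, so [e] is inserted between them. /miebetpiudjidtob/ → miebetepiudjidetob.
Rule 2 (post-nasal voicing): no segment meets the environment; /miebetepiudjidetob/ is unchanged.
Rule 3 (final devoicing): /b/ is a voiced obstruent in word-final position, so it devoices to [p]. /miebetepiudjidetob/ → miebetepiudjidetop.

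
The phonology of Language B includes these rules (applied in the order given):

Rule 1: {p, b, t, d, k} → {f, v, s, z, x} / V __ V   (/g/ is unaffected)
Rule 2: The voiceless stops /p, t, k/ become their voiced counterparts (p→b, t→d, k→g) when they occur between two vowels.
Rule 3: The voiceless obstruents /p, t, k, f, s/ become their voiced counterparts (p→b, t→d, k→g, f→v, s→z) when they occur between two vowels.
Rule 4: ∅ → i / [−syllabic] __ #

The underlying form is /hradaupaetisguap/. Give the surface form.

Rule 1 (intervocalic spirantization): /d/ is a stop between vowels /a/ and /a/, so it spirantizes to the fricative [z]. /p/ is a stop between vowels /u/ and /a/, so it spirantizes to the fricative [f]. /t/ is a stop between vowels /e/ and /i/, so it spirantizes to the fricative [s]. /hradaupaetisguap/ → hrazaufaesisguap.
Rule 2 (intervocalic voicing): no segment meets the environment; /hrazaufaesisguap/ is unchanged.
Rule 3 (intervocalic voicing): /f/ is a voiceless obstruent between vowels /u/ and /a/, so it voices to [v]. /s/ is a voiceless obstruent between vowels /e/ and /i/, so it voices to [z]. /hrazaufaesisguap/ → hrazauvaezisguap.
Rule 4 (final i-epenthesis): the form ends in the consonant /p/, so [i] is inserted word-finally. /hrazauvaezisguap/ → hrazauvaezisguapi.

hrazauvaezisguapi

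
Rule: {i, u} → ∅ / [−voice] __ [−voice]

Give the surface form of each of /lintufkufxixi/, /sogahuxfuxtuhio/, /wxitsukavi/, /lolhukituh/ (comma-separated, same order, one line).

lintfkfxxi, sogahxfxthio, wxtskavi, lolhkth

/lintufkufxixi/: /u/ is a high vowel flanked by voiceless consonants /t/ and /f/, so it deletes. /u/ is a high vowel flanked by voiceless consonants /k/ and /f/, so it deletes. /i/ is a high vowel flanked by voiceless consonants /x/ and /x/, so it deletes. → [lintfkfxxi].
/sogahuxfuxtuhio/: /u/ is a high vowel flanked by voiceless consonants /h/ and /x/, so it deletes. /u/ is a high vowel flanked by voiceless consonants /f/ and /x/, so it deletes. /u/ is a high vowel flanked by voiceless consonants /t/ and /h/, so it deletes. → [sogahxfxthio].
/wxitsukavi/: /i/ is a high vowel flanked by voiceless consonants /x/ and /t/, so it deletes. /u/ is a high vowel flanked by voiceless consonants /s/ and /k/, so it deletes. → [wxtskavi].
/lolhukituh/: /u/ is a high vowel flanked by voiceless consonants /h/ and /k/, so it deletes. /i/ is a high vowel flanked by voiceless consonants /k/ and /t/, so it deletes. /u/ is a high vowel flanked by voiceless consonants /t/ and /h/, so it deletes. → [lolhkth].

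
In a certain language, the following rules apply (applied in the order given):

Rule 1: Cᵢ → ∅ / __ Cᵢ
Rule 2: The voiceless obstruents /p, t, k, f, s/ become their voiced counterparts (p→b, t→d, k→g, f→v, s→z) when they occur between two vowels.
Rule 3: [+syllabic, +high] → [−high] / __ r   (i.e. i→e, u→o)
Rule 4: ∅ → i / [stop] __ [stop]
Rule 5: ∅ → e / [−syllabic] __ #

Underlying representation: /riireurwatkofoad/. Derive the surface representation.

riereorwatikovoade

Rule 1 (degemination): no segment meets the environment; /riireurwatkofoad/ is unchanged.
Rule 2 (intervocalic voicing): /f/ is a voiceless obstruent between vowels /o/ and /o/, so it voices to [v]. /riireurwatkofoad/ → riireurwatkovoad.
Rule 3 (pre-rhotic lowering): /i/ is a high vowel immediately before /r/, so it lowers to [e]. /u/ is a high vowel immediately before /r/, so it lowers to [o]. /riireurwatkovoad/ → riereorwatkovoad.
Rule 4 (stop-cluster i-epenthesis): /t/ and /k/ form a stop–stop cluster, so [i] is inserted between them. /riereorwatkovoad/ → riereorwatikovoad.
Rule 5 (final e-epenthesis): the form ends in the consonant /d/, so [e] is inserted word-finally. /riereorwatikovoad/ → riereorwatikovoade.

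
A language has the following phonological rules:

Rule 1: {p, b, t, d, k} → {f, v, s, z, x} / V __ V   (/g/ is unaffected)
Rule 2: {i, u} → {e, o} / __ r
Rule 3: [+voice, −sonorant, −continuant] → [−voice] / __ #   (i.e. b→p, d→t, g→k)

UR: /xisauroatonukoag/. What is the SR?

xisaoroasonuxoak

Rule 1 (intervocalic spirantization): /t/ is a stop between vowels /a/ and /o/, so it spirantizes to the fricative [s]. /k/ is a stop between vowels /u/ and /o/, so it spirantizes to the fricative [x]. /xisauroatonukoag/ → xisauroasonuxoag.
Rule 2 (pre-rhotic lowering): /u/ is a high vowel immediately before /r/, so it lowers to [o]. /xisauroasonuxoag/ → xisaoroasonuxoag.
Rule 3 (final devoicing): /g/ is a voiced stop in word-final position, so it devoices to [k]. /xisaoroasonuxoag/ → xisaoroasonuxoak.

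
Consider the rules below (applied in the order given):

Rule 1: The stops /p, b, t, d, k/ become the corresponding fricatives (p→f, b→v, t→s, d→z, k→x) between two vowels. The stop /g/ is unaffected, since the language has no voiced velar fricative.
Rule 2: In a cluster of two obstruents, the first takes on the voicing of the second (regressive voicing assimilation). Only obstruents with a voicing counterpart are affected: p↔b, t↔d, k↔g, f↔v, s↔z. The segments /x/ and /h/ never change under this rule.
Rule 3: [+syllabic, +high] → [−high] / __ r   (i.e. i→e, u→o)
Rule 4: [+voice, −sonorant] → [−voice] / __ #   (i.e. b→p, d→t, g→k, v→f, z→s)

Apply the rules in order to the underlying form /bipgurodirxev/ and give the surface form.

bibgorozerxef

Rule 1 (intervocalic spirantization): /d/ is a stop between vowels /o/ and /i/, so it spirantizes to the fricative [z]. /bipgurodirxev/ → bipgurozirxev.
Rule 2 (regressive voicing assimilation): /p/ precedes the voiced obstruent /g/, so it voices to [b] by assimilation. /bipgurozirxev/ → bibgurozirxev.
Rule 3 (pre-rhotic lowering): /u/ is a high vowel immediately before /r/, so it lowers to [o]. /i/ is a high vowel immediately before /r/, so it lowers to [e]. /bibgurozirxev/ → bibgorozerxev.
Rule 4 (final devoicing): /v/ is a voiced obstruent in word-final position, so it devoices to [f]. /bibgorozerxev/ → bibgorozerxef.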